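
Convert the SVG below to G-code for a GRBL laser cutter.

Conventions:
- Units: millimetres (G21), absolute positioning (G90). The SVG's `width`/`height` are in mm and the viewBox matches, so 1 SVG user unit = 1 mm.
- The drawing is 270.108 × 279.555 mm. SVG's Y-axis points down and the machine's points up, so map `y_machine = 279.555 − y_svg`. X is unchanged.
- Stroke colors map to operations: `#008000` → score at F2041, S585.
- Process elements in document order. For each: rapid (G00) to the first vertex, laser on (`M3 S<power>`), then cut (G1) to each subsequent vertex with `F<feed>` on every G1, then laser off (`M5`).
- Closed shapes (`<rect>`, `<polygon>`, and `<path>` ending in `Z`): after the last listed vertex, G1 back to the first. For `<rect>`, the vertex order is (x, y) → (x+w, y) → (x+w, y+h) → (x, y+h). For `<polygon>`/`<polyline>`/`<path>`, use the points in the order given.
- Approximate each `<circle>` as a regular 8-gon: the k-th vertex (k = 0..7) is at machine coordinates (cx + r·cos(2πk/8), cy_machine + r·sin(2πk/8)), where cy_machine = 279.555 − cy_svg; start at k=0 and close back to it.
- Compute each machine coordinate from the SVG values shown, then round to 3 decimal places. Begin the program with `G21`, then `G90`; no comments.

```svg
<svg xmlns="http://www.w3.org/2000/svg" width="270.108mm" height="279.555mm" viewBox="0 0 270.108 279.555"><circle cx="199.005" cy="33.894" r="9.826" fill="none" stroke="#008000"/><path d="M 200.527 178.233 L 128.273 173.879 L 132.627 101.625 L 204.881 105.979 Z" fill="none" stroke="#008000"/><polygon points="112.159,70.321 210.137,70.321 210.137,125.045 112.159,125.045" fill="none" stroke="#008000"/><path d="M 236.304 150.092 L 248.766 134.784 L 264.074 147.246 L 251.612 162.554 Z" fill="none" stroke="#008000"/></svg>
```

viewBox `0 0 270.108 279.555` with mm width/height → 1 unit = 1 mm. Flip: y_m = 279.555 − y_svg.

**Shape 1** — `<circle>` circle, stroke `#008000` → score (S585, F2041). Machine vertices: (208.831,245.661) → (205.953,252.609) → (199.005,255.487) → (192.057,252.609) → (189.179,245.661) → (192.057,238.713) → (199.005,235.835) → (205.953,238.713) → (208.831,245.661). Closed: final G1 returns to the first vertex.

**Shape 2** — `<path>` regular polygon, stroke `#008000` → score (S585, F2041). Machine vertices: (200.527,101.322) → (128.273,105.676) → (132.627,177.930) → (204.881,173.576) → (200.527,101.322). Closed: final G1 returns to the first vertex.

**Shape 3** — `<polygon>` rectangle, stroke `#008000` → score (S585, F2041). Machine vertices: (112.159,209.234) → (210.137,209.234) → (210.137,154.510) → (112.159,154.510) → (112.159,209.234). Closed: final G1 returns to the first vertex.

**Shape 4** — `<path>` regular polygon, stroke `#008000` → score (S585, F2041). Machine vertices: (236.304,129.463) → (248.766,144.771) → (264.074,132.309) → (251.612,117.001) → (236.304,129.463). Closed: final G1 returns to the first vertex.

G21
G90
G00 X208.831 Y245.661
M3 S585
G1 X205.953 Y252.609 F2041
G1 X199.005 Y255.487 F2041
G1 X192.057 Y252.609 F2041
G1 X189.179 Y245.661 F2041
G1 X192.057 Y238.713 F2041
G1 X199.005 Y235.835 F2041
G1 X205.953 Y238.713 F2041
G1 X208.831 Y245.661 F2041
M5
G00 X200.527 Y101.322
M3 S585
G1 X128.273 Y105.676 F2041
G1 X132.627 Y177.930 F2041
G1 X204.881 Y173.576 F2041
G1 X200.527 Y101.322 F2041
M5
G00 X112.159 Y209.234
M3 S585
G1 X210.137 Y209.234 F2041
G1 X210.137 Y154.510 F2041
G1 X112.159 Y154.510 F2041
G1 X112.159 Y209.234 F2041
M5
G00 X236.304 Y129.463
M3 S585
G1 X248.766 Y144.771 F2041
G1 X264.074 Y132.309 F2041
G1 X251.612 Y117.001 F2041
G1 X236.304 Y129.463 F2041
M5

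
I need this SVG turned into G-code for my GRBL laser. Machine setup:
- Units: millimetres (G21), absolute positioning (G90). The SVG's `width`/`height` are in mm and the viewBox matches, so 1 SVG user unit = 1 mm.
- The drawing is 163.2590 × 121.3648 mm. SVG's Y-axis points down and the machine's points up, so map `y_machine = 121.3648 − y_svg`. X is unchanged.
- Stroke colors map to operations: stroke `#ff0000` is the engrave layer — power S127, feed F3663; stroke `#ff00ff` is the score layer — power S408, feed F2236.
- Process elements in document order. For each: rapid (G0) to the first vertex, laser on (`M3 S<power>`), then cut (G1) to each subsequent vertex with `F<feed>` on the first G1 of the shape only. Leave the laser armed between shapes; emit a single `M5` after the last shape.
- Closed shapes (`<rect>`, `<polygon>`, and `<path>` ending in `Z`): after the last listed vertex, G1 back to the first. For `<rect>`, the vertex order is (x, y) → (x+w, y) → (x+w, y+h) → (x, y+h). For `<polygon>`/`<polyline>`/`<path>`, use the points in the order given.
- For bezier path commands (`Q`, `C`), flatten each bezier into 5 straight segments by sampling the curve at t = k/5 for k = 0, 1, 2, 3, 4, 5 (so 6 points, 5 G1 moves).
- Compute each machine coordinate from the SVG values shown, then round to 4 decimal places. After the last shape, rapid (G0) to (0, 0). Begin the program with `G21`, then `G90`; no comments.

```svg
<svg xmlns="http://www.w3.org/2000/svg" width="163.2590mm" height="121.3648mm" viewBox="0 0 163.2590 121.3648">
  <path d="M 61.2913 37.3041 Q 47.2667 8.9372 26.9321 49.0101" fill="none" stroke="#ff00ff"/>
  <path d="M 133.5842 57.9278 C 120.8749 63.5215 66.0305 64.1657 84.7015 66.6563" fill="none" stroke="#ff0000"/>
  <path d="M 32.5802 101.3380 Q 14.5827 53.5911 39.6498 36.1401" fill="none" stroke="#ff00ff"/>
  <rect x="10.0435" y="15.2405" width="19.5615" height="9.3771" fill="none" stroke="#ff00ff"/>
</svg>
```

Since the viewBox matches the mm dimensions, user units are millimetres directly. The only transform is the Y-flip y_m = 121.3648 − y_svg.

Shape 1 is a quadratic bezier drawn with `<path>`. Its stroke #ff00ff means score at S408, F2236. After flipping Y the toolpath is (61.2913,84.0607) → (55.4291,92.6699) → (49.0620,95.8039) → (42.1902,93.4627) → (34.8135,85.6463) → (26.9321,72.3547).

Shape 2 is a cubic bezier drawn with `<path>`. Its stroke #ff0000 means engrave at S127, F3663. After flipping Y the toolpath is (133.5842,63.4370) → (121.8276,60.6204) → (105.5098,58.6654) → (90.1821,57.2459) → (81.3955,56.0357) → (84.7015,54.7085).

Shape 3 is a quadratic bezier drawn with `<path>`. Its stroke #ff00ff means score at S408, F2236. After flipping Y the toolpath is (32.5802,20.0268) → (27.1038,37.9137) → (25.0725,53.3770) → (26.4865,66.4166) → (31.3455,77.0325) → (39.6498,85.2247).

Shape 4 is a rectangle drawn with `<rect>`. Its stroke #ff00ff means score at S408, F2236. After flipping Y the toolpath is (10.0435,106.1243) → (29.6050,106.1243) → (29.6050,96.7472) → (10.0435,96.7472) → (10.0435,106.1243), returning to the start.

G21
G90
G0 X61.2913 Y84.0607
M3 S408
G1 X55.4291 Y92.6699 F2236
G1 X49.0620 Y95.8039
G1 X42.1902 Y93.4627
G1 X34.8135 Y85.6463
G1 X26.9321 Y72.3547
G0 X133.5842 Y63.4370
M3 S127
G1 X121.8276 Y60.6204 F3663
G1 X105.5098 Y58.6654
G1 X90.1821 Y57.2459
G1 X81.3955 Y56.0357
G1 X84.7015 Y54.7085
G0 X32.5802 Y20.0268
M3 S408
G1 X27.1038 Y37.9137 F2236
G1 X25.0725 Y53.3770
G1 X26.4865 Y66.4166
G1 X31.3455 Y77.0325
G1 X39.6498 Y85.2247
G0 X10.0435 Y106.1243
M3 S408
G1 X29.6050 Y106.1243 F2236
G1 X29.6050 Y96.7472
G1 X10.0435 Y96.7472
G1 X10.0435 Y106.1243
M5
G0 X0.0000 Y0.0000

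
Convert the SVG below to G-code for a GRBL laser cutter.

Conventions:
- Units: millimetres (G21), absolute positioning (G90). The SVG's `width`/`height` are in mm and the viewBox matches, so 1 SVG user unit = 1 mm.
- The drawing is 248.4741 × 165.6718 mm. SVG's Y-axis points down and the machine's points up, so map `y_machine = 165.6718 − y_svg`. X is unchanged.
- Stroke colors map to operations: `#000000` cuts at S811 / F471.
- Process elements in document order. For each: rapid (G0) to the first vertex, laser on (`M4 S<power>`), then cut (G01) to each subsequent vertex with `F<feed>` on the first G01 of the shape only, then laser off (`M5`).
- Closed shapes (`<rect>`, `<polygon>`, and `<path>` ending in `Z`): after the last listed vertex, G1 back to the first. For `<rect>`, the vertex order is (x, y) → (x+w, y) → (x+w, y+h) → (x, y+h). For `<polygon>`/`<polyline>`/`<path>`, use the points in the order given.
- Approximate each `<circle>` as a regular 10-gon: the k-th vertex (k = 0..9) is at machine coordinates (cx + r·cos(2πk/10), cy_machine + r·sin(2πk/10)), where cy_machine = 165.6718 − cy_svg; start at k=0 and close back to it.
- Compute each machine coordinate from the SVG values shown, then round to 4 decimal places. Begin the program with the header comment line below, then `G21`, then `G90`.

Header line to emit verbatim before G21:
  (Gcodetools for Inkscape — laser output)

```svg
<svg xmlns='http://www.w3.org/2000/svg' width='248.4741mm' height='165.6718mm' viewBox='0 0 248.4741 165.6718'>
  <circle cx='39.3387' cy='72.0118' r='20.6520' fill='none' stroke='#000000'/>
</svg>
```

(Gcodetools for Inkscape — laser output)
G21
G90
G0 X59.9907 Y93.6600
M4 S811
G01 X56.0465 Y105.7989 F471
G01 X45.7205 Y113.3012
G01 X32.9569 Y113.3012
G01 X22.6309 Y105.7989
G01 X18.6867 Y93.6600
G01 X22.6309 Y81.5211
G01 X32.9569 Y74.0188
G01 X45.7205 Y74.0188
G01 X56.0465 Y81.5211
G01 X59.9907 Y93.6600
M5

1 u = 1 mm; y_m = 165.6718 − y.

[1] `<circle>` circle, #000000→cut S811 F471: (59.9907,93.6600) → (56.0465,105.7989) → (45.7205,113.3012) → (32.9569,113.3012) → (22.6309,105.7989) → (18.6867,93.6600) → (22.6309,81.5211) → (32.9569,74.0188) → (45.7205,74.0188) → (56.0465,81.5211) → (59.9907,93.6600) (closed)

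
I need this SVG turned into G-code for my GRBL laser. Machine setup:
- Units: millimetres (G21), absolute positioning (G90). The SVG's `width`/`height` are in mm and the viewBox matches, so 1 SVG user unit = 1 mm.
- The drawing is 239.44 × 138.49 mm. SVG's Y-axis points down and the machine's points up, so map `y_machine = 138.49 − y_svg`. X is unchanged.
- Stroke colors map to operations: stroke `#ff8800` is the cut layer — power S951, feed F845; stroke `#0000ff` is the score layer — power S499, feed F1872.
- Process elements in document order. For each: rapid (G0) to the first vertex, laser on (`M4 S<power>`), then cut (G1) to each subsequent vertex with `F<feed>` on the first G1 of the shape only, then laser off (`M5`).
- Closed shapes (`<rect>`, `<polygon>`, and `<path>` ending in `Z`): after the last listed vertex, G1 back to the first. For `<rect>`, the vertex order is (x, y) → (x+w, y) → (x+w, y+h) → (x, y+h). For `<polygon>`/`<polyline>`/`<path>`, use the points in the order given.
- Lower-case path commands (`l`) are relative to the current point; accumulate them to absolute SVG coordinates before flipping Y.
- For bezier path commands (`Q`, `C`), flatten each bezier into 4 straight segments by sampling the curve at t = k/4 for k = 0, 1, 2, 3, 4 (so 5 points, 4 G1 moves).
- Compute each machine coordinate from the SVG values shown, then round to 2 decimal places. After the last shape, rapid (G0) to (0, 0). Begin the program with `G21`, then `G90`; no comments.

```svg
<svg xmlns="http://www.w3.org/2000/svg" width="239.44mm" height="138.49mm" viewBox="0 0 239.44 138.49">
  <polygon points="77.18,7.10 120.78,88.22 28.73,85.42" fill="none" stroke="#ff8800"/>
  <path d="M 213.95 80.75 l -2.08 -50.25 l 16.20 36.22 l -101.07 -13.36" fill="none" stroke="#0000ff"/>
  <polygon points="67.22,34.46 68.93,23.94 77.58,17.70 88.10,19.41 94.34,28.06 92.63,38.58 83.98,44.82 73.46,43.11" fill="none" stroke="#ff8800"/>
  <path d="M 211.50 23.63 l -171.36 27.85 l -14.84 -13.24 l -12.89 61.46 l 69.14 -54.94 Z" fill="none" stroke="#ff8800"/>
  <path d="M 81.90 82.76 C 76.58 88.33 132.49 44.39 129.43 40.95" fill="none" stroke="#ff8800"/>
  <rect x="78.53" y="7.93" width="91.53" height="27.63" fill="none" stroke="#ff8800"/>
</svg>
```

viewBox `0 0 239.44 138.49` with mm width/height → 1 unit = 1 mm. Flip: y_m = 138.49 − y_svg.

**Shape 1** — `<polygon>` regular polygon, stroke `#ff8800` → cut (S951, F845). Machine vertices: (77.18,131.39) → (120.78,50.27) → (28.73,53.07) → (77.18,131.39). Closed: final G1 returns to the first vertex.

**Shape 2** — `<path>` open polyline, stroke `#0000ff` → score (S499, F1872). Machine vertices: (213.95,57.74) → (211.87,107.99) → (228.07,71.77) → (127.00,85.13). Open path.

**Shape 3** — `<polygon>` regular polygon, stroke `#ff8800` → cut (S951, F845). Machine vertices: (67.22,104.03) → (68.93,114.55) → (77.58,120.79) → (88.10,119.08) → (94.34,110.43) → (92.63,99.91) → (83.98,93.67) → (73.46,95.38) → (67.22,104.03). Closed: final G1 returns to the first vertex.

**Shape 4** — `<path>` closed polygon, stroke `#ff8800` → cut (S951, F845). Machine vertices: (211.50,114.86) → (40.14,87.01) → (25.30,100.25) → (12.41,38.79) → (81.55,93.73) → (211.50,114.86). Closed: final G1 returns to the first vertex.

**Shape 5** — `<path>` cubic bezier, stroke `#ff8800` → cut (S951, F845). Control points (SVG): P0=(81.90,82.76), P1=(76.58,88.33), P2=(132.49,44.39), P3=(129.43,40.95); sampled at t=k/4. Machine vertices: (81.90,55.73) → (87.51,59.43) → (104.82,73.26) → (122.55,88.77) → (129.43,97.54). Open path.

**Shape 6** — `<rect>` rectangle, stroke `#ff8800` → cut (S951, F845). Machine vertices: (78.53,130.56) → (170.06,130.56) → (170.06,102.93) → (78.53,102.93) → (78.53,130.56). Closed: final G1 returns to the first vertex.

G21
G90
G0 X77.18 Y131.39
M4 S951
G1 X120.78 Y50.27 F845
G1 X28.73 Y53.07
G1 X77.18 Y131.39
M5
G0 X213.95 Y57.74
M4 S499
G1 X211.87 Y107.99 F1872
G1 X228.07 Y71.77
G1 X127.00 Y85.13
M5
G0 X67.22 Y104.03
M4 S951
G1 X68.93 Y114.55 F845
G1 X77.58 Y120.79
G1 X88.10 Y119.08
G1 X94.34 Y110.43
G1 X92.63 Y99.91
G1 X83.98 Y93.67
G1 X73.46 Y95.38
G1 X67.22 Y104.03
M5
G0 X211.50 Y114.86
M4 S951
G1 X40.14 Y87.01 F845
G1 X25.30 Y100.25
G1 X12.41 Y38.79
G1 X81.55 Y93.73
G1 X211.50 Y114.86
M5
G0 X81.90 Y55.73
M4 S951
G1 X87.51 Y59.43 F845
G1 X104.82 Y73.26
G1 X122.55 Y88.77
G1 X129.43 Y97.54
M5
G0 X78.53 Y130.56
M4 S951
G1 X170.06 Y130.56 F845
G1 X170.06 Y102.93
G1 X78.53 Y102.93
G1 X78.53 Y130.56
M5
G0 X0.00 Y0.00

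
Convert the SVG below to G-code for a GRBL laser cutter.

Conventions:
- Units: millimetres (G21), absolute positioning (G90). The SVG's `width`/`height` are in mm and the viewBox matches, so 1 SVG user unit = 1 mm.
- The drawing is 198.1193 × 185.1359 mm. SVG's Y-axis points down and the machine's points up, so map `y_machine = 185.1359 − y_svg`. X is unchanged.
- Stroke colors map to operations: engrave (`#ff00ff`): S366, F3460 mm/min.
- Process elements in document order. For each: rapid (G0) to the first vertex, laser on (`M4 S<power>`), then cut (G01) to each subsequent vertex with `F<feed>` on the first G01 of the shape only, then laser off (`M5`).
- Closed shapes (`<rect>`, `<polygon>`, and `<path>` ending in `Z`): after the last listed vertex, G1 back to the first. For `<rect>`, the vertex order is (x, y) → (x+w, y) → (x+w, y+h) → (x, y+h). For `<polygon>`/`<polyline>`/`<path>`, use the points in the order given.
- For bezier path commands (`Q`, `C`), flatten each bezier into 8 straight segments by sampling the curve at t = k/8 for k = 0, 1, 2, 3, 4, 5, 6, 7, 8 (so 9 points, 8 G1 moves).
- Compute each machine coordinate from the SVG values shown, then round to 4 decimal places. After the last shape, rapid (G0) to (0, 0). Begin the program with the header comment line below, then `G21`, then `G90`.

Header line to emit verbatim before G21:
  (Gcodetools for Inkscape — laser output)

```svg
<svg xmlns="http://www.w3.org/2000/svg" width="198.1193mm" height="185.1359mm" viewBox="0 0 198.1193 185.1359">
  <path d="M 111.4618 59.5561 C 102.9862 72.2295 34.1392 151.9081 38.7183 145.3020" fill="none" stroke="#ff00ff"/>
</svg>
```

1 u = 1 mm; y_m = 185.1359 − y.

[1] `<path>` cubic bezier, #ff00ff→engrave S366 F3460: (111.4618,125.5798) → (105.7149,117.9858) → (95.8760,105.9064) → (83.5133,91.1381) → (70.1945,75.4770) → (57.4877,60.7197) → (46.9608,48.6626) → (40.1817,41.1018) → (38.7183,39.8339)

(Gcodetools for Inkscape — laser output)
G21
G90
G0 X111.4618 Y125.5798
M4 S366
G01 X105.7149 Y117.9858 F3460
G01 X95.8760 Y105.9064
G01 X83.5133 Y91.1381
G01 X70.1945 Y75.4770
G01 X57.4877 Y60.7197
G01 X46.9608 Y48.6626
G01 X40.1817 Y41.1018
G01 X38.7183 Y39.8339
M5
G0 X0.0000 Y0.0000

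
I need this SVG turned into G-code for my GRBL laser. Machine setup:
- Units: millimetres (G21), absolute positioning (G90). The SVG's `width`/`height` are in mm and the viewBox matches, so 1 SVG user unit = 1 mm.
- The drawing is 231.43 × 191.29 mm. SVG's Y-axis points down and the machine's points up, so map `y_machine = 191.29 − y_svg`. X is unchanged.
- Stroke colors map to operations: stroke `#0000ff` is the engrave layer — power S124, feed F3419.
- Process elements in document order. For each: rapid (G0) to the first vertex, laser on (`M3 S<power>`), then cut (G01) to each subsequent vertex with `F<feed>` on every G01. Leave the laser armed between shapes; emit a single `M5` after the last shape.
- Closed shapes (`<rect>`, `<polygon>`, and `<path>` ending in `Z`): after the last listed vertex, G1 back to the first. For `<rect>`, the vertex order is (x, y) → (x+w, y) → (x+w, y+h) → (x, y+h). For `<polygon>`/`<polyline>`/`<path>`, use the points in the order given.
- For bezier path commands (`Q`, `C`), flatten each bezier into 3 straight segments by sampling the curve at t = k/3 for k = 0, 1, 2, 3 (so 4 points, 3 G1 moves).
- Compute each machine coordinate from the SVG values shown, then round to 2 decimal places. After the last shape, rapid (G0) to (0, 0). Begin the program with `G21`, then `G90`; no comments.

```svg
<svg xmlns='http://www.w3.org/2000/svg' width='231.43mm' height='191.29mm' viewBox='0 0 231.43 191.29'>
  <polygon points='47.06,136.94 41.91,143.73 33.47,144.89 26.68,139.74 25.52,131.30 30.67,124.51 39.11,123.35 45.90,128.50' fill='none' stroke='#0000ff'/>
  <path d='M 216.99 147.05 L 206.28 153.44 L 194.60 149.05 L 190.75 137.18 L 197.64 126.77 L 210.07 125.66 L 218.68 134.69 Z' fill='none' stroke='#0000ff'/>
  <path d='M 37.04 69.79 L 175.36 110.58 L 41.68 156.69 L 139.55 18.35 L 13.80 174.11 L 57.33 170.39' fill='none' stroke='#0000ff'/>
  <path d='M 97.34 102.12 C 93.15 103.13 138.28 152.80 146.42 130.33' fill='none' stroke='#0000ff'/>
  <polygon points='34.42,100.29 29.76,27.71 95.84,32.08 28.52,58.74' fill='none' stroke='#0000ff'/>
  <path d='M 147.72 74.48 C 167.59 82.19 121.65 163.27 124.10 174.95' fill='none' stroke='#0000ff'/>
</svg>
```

G21
G90
G0 X47.06 Y54.35
M3 S124
G01 X41.91 Y47.56 F3419
G01 X33.47 Y46.40 F3419
G01 X26.68 Y51.55 F3419
G01 X25.52 Y59.99 F3419
G01 X30.67 Y66.78 F3419
G01 X39.11 Y67.94 F3419
G01 X45.90 Y62.79 F3419
G01 X47.06 Y54.35 F3419
G0 X216.99 Y44.24
M3 S124
G01 X206.28 Y37.85 F3419
G01 X194.60 Y42.24 F3419
G01 X190.75 Y54.11 F3419
G01 X197.64 Y64.52 F3419
G01 X210.07 Y65.63 F3419
G01 X218.68 Y56.60 F3419
G01 X216.99 Y44.24 F3419
G0 X37.04 Y121.50
M3 S124
G01 X175.36 Y80.71 F3419
G01 X41.68 Y34.60 F3419
G01 X139.55 Y172.94 F3419
G01 X13.80 Y17.18 F3419
G01 X57.33 Y20.90 F3419
G0 X97.34 Y89.17
M3 S124
G01 X106.39 Y76.41 F3419
G01 X129.15 Y58.06 F3419
G01 X146.42 Y60.96 F3419
G0 X34.42 Y91.00
M3 S124
G01 X29.76 Y163.58 F3419
G01 X95.84 Y159.21 F3419
G01 X28.52 Y132.55 F3419
G01 X34.42 Y91.00 F3419
G0 X147.72 Y116.81
M3 S124
G01 X149.88 Y89.93 F3419
G01 X133.55 Y45.87 F3419
G01 X124.10 Y16.34 F3419
M5
G0 X0.00 Y0.00

viewBox `0 0 231.43 191.29` with mm width/height → 1 unit = 1 mm. Flip: y_m = 191.29 − y_svg.

**Shape 1** — `<polygon>` regular polygon, stroke `#0000ff` → engrave (S124, F3419). Machine vertices: (47.06,54.35) → (41.91,47.56) → (33.47,46.40) → (26.68,51.55) → (25.52,59.99) → (30.67,66.78) → (39.11,67.94) → (45.90,62.79) → (47.06,54.35). Closed: final G1 returns to the first vertex.

**Shape 2** — `<path>` regular polygon, stroke `#0000ff` → engrave (S124, F3419). Machine vertices: (216.99,44.24) → (206.28,37.85) → (194.60,42.24) → (190.75,54.11) → (197.64,64.52) → (210.07,65.63) → (218.68,56.60) → (216.99,44.24). Closed: final G1 returns to the first vertex.

**Shape 3** — `<path>` open polyline, stroke `#0000ff` → engrave (S124, F3419). Machine vertices: (37.04,121.50) → (175.36,80.71) → (41.68,34.60) → (139.55,172.94) → (13.80,17.18) → (57.33,20.90). Open path.

**Shape 4** — `<path>` cubic bezier, stroke `#0000ff` → engrave (S124, F3419). Control points (SVG): P0=(97.34,102.12), P1=(93.15,103.13), P2=(138.28,152.80), P3=(146.42,130.33); sampled at t=k/3. Machine vertices: (97.34,89.17) → (106.39,76.41) → (129.15,58.06) → (146.42,60.96). Open path.

**Shape 5** — `<polygon>` closed polygon, stroke `#0000ff` → engrave (S124, F3419). Machine vertices: (34.42,91.00) → (29.76,163.58) → (95.84,159.21) → (28.52,132.55) → (34.42,91.00). Closed: final G1 returns to the first vertex.

**Shape 6** — `<path>` cubic bezier, stroke `#0000ff` → engrave (S124, F3419). Control points (SVG): P0=(147.72,74.48), P1=(167.59,82.19), P2=(121.65,163.27), P3=(124.10,174.95); sampled at t=k/3. Machine vertices: (147.72,116.81) → (149.88,89.93) → (133.55,45.87) → (124.10,16.34). Open path.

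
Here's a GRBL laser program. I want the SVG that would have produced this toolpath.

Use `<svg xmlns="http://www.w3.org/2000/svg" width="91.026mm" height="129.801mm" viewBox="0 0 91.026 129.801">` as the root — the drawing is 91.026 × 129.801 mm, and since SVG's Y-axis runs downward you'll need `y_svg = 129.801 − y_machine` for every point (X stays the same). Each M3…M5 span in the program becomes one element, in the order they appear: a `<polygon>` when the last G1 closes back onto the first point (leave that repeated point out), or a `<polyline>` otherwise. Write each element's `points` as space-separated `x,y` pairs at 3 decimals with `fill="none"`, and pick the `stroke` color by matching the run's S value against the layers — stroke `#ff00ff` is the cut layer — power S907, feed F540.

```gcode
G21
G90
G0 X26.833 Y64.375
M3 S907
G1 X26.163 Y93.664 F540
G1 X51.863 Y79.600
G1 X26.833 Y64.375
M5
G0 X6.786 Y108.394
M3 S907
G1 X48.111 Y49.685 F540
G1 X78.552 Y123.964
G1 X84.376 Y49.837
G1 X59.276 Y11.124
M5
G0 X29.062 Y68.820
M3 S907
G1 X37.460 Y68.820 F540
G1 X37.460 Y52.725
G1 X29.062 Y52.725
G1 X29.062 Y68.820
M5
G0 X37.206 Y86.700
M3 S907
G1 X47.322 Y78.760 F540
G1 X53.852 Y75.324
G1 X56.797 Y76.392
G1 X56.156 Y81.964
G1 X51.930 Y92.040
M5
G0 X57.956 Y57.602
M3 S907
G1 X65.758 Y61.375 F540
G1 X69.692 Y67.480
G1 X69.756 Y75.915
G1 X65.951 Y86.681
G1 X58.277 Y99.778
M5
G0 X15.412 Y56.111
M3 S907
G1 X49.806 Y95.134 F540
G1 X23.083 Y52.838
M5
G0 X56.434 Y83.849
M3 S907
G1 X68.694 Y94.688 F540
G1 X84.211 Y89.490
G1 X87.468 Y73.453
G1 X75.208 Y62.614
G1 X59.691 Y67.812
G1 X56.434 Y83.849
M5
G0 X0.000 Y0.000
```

y_svg = 129.801 − y_m. Every run uses S907, so all elements get stroke `#ff00ff` (cut).

[1] closed run; points: 26.833,65.426 26.163,36.137 51.863,50.201

[2] open run; points: 6.786,21.407 48.111,80.116 78.552,5.837 84.376,79.964 59.276,118.677

[3] closed run; points: 29.062,60.981 37.460,60.981 37.460,77.076 29.062,77.076

[4] open run; points: 37.206,43.101 47.322,51.041 53.852,54.477 56.797,53.409 56.156,47.837 51.930,37.761

[5] open run; points: 57.956,72.199 65.758,68.426 69.692,62.321 69.756,53.886 65.951,43.120 58.277,30.023

[6] open run; points: 15.412,73.690 49.806,34.667 23.083,76.963

[7] closed run; points: 56.434,45.952 68.694,35.113 84.211,40.311 87.468,56.348 75.208,67.187 59.691,61.989

<svg xmlns="http://www.w3.org/2000/svg" width="91.026mm" height="129.801mm" viewBox="0 0 91.026 129.801">
  <polygon points="26.833,65.426 26.163,36.137 51.863,50.201" fill="none" stroke="#ff00ff"/>
  <polyline points="6.786,21.407 48.111,80.116 78.552,5.837 84.376,79.964 59.276,118.677" fill="none" stroke="#ff00ff"/>
  <polygon points="29.062,60.981 37.460,60.981 37.460,77.076 29.062,77.076" fill="none" stroke="#ff00ff"/>
  <polyline points="37.206,43.101 47.322,51.041 53.852,54.477 56.797,53.409 56.156,47.837 51.930,37.761" fill="none" stroke="#ff00ff"/>
  <polyline points="57.956,72.199 65.758,68.426 69.692,62.321 69.756,53.886 65.951,43.120 58.277,30.023" fill="none" stroke="#ff00ff"/>
  <polyline points="15.412,73.690 49.806,34.667 23.083,76.963" fill="none" stroke="#ff00ff"/>
  <polygon points="56.434,45.952 68.694,35.113 84.211,40.311 87.468,56.348 75.208,67.187 59.691,61.989" fill="none" stroke="#ff00ff"/>
</svg>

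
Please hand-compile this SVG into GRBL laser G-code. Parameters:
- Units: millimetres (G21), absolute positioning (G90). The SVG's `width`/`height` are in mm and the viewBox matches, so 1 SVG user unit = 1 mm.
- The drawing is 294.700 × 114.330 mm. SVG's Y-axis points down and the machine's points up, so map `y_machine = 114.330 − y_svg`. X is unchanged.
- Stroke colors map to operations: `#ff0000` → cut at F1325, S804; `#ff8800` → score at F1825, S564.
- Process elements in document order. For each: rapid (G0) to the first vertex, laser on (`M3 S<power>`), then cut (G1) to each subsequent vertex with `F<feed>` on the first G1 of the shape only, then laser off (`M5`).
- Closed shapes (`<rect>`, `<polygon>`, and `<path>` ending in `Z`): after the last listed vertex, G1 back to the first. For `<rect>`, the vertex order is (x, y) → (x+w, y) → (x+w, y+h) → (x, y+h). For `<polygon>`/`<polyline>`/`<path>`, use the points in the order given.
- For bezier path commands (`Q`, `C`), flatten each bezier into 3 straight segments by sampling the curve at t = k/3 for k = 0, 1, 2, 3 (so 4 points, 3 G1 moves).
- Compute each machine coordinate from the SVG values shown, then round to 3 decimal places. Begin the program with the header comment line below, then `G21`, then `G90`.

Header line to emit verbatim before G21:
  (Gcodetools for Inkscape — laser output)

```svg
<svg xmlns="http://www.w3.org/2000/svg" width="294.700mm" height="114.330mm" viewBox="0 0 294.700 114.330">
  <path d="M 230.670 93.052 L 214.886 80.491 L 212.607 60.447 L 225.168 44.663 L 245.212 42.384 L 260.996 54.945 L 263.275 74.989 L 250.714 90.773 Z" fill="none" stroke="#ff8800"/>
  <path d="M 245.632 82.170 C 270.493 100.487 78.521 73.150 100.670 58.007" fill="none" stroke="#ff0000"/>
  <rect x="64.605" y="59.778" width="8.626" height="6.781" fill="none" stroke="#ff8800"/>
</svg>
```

(Gcodetools for Inkscape — laser output)
G21
G90
G0 X230.670 Y21.278
M3 S564
G1 X214.886 Y33.839 F1825
G1 X212.607 Y53.883
G1 X225.168 Y69.667
G1 X245.212 Y71.946
G1 X260.996 Y59.385
G1 X263.275 Y39.341
G1 X250.714 Y23.557
G1 X230.670 Y21.278
M5
G0 X245.632 Y32.160
M3 S804
G1 X214.177 Y26.918 F1325
G1 X133.933 Y39.258
G1 X100.670 Y56.323
M5
G0 X64.605 Y54.552
M3 S564
G1 X73.231 Y54.552 F1825
G1 X73.231 Y47.771
G1 X64.605 Y47.771
G1 X64.605 Y54.552
M5

Since the viewBox matches the mm dimensions, user units are millimetres directly. The only transform is the Y-flip y_m = 114.330 − y_svg.

Shape 1 is a regular polygon drawn with `<path>`. Its stroke #ff8800 means score at S564, F1825. After flipping Y the toolpath is (230.670,21.278) → (214.886,33.839) → (212.607,53.883) → (225.168,69.667) → (245.212,71.946) → (260.996,59.385) → (263.275,39.341) → (250.714,23.557) → (230.670,21.278), returning to the start.

Shape 2 is a cubic bezier drawn with `<path>`. Its stroke #ff0000 means cut at S804, F1325. After flipping Y the toolpath is (245.632,32.160) → (214.177,26.918) → (133.933,39.258) → (100.670,56.323).

Shape 3 is a rectangle drawn with `<rect>`. Its stroke #ff8800 means score at S564, F1825. After flipping Y the toolpath is (64.605,54.552) → (73.231,54.552) → (73.231,47.771) → (64.605,47.771) → (64.605,54.552), returning to the start.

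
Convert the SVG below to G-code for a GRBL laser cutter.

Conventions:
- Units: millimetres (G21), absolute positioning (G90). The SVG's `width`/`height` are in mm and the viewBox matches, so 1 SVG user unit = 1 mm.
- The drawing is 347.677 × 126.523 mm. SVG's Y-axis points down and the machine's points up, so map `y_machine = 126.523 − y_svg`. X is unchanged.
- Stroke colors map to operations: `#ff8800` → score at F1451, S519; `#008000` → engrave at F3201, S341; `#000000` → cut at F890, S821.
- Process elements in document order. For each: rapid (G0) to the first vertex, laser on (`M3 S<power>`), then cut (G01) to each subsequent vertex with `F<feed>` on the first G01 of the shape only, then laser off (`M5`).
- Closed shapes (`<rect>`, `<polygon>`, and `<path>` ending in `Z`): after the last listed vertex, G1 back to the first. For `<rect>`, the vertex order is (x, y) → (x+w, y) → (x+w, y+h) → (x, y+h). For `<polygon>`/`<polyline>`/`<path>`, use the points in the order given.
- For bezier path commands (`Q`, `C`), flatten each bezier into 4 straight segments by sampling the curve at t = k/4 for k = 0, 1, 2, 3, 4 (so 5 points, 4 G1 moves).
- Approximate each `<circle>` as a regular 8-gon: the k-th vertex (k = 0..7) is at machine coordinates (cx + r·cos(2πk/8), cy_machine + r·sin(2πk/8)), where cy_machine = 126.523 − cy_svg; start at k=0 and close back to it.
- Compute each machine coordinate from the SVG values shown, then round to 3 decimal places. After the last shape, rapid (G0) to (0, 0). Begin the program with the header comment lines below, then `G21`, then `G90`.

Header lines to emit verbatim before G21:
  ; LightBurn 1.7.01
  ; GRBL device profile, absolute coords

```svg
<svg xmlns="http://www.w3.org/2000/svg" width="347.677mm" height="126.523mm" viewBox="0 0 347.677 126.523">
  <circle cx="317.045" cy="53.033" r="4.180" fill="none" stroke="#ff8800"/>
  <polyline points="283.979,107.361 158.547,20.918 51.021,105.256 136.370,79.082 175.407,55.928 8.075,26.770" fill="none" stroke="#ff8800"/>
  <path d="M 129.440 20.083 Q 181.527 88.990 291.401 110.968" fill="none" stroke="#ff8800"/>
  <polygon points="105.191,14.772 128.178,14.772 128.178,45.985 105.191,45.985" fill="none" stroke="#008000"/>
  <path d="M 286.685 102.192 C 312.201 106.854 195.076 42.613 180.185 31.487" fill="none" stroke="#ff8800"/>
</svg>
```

; LightBurn 1.7.01
; GRBL device profile, absolute coords
G21
G90
G0 X321.225 Y73.490
M3 S519
G01 X320.001 Y76.446 F1451
G01 X317.045 Y77.670
G01 X314.089 Y76.446
G01 X312.865 Y73.490
G01 X314.089 Y70.534
G01 X317.045 Y69.310
G01 X320.001 Y70.534
G01 X321.225 Y73.490
M5
G0 X283.979 Y19.162
M3 S519
G01 X158.547 Y105.605 F1451
G01 X51.021 Y21.267
G01 X136.370 Y47.441
G01 X175.407 Y70.595
G01 X8.075 Y99.753
M5
G0 X129.440 Y106.440
M3 S519
G01 X159.095 Y74.920 F1451
G01 X195.974 Y49.265
G01 X240.076 Y29.477
G01 X291.401 Y15.555
M5
G0 X105.191 Y111.751
M3 S341
G01 X128.178 Y111.751 F3201
G01 X128.178 Y80.538
G01 X105.191 Y80.538
G01 X105.191 Y111.751
M5
G0 X286.685 Y24.331
M3 S519
G01 X282.903 Y31.847 F1451
G01 X248.588 Y53.763
G01 X206.696 Y78.639
G01 X180.185 Y95.036
M5
G0 X0.000 Y0.000

1 u = 1 mm; y_m = 126.523 − y.

[1] `<circle>` circle, #ff8800→score S519 F1451: (321.225,73.490) → (320.001,76.446) → (317.045,77.670) → (314.089,76.446) → (312.865,73.490) → (314.089,70.534) → (317.045,69.310) → (320.001,70.534) → (321.225,73.490) (closed)

[2] `<polyline>` open polyline, #ff8800→score S519 F1451: (283.979,19.162) → (158.547,105.605) → (51.021,21.267) → (136.370,47.441) → (175.407,70.595) → (8.075,99.753)

[3] `<path>` quadratic bezier, #ff8800→score S519 F1451: (129.440,106.440) → (159.095,74.920) → (195.974,49.265) → (240.076,29.477) → (291.401,15.555)

[4] `<polygon>` rectangle, #008000→engrave S341 F3201: (105.191,111.751) → (128.178,111.751) → (128.178,80.538) → (105.191,80.538) → (105.191,111.751) (closed)

[5] `<path>` cubic bezier, #ff8800→score S519 F1451: (286.685,24.331) → (282.903,31.847) → (248.588,53.763) → (206.696,78.639) → (180.185,95.036)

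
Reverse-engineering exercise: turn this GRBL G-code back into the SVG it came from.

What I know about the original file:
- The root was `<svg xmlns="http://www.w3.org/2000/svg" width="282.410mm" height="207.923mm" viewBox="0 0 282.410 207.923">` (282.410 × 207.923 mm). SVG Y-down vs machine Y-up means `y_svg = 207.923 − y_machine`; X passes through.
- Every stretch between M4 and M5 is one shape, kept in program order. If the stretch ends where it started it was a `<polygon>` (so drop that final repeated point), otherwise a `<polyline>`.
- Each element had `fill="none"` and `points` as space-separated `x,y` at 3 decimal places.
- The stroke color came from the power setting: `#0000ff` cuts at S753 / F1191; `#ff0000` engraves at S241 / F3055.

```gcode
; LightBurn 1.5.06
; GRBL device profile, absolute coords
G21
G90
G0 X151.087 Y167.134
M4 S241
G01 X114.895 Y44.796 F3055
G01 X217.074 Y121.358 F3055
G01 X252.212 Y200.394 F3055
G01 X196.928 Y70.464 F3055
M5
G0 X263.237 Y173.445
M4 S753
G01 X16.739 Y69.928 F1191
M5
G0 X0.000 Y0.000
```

<svg xmlns="http://www.w3.org/2000/svg" width="282.410mm" height="207.923mm" viewBox="0 0 282.410 207.923">
  <polyline points="151.087,40.789 114.895,163.127 217.074,86.565 252.212,7.529 196.928,137.459" fill="none" stroke="#ff0000"/>
  <polyline points="263.237,34.478 16.739,137.995" fill="none" stroke="#0000ff"/>
</svg>

Machine Y-up, SVG Y-down with viewBox height 207.923, so y_svg = 207.923 − y_machine; X carries over.

Run 1: power S241 maps to stroke `#ff0000` (engrave). The run is open, so emit a `<polyline>` with points (Y-flipped): 151.087,40.789 114.895,163.127 217.074,86.565 252.212,7.529 196.928,137.459.

Run 2: the run's S753 means `#0000ff` (cut). The run is open, so emit a `<polyline>` with points (Y-flipped): 263.237,34.478 16.739,137.995.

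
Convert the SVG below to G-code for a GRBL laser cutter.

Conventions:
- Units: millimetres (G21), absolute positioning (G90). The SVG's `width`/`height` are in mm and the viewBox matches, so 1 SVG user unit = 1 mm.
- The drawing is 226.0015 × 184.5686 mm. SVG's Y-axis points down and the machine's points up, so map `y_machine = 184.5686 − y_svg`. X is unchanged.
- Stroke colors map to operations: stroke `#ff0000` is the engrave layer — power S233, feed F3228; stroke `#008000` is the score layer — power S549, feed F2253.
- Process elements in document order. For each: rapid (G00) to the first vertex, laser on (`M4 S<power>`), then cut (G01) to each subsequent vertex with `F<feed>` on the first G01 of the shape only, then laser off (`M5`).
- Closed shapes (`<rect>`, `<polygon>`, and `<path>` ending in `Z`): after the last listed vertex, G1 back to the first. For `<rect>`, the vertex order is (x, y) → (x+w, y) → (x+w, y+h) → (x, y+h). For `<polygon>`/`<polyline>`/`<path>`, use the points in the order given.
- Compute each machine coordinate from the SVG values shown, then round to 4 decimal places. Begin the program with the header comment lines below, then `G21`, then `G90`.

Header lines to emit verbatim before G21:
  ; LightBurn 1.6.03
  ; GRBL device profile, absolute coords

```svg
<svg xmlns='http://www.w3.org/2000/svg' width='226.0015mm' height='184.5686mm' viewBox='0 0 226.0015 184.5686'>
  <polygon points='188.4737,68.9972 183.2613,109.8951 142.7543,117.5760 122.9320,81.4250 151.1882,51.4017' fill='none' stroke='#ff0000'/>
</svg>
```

; LightBurn 1.6.03
; GRBL device profile, absolute coords
G21
G90
G00 X188.4737 Y115.5714
M4 S233
G01 X183.2613 Y74.6735 F3228
G01 X142.7543 Y66.9926
G01 X122.9320 Y103.1436
G01 X151.1882 Y133.1669
G01 X188.4737 Y115.5714
M5

viewBox `0 0 226.0015 184.5686` with mm width/height → 1 unit = 1 mm. Flip: y_m = 184.5686 − y_svg.

**Shape 1** — `<polygon>` regular polygon, stroke `#ff0000` → engrave (S233, F3228). Machine vertices: (188.4737,115.5714) → (183.2613,74.6735) → (142.7543,66.9926) → (122.9320,103.1436) → (151.1882,133.1669) → (188.4737,115.5714). Closed: final G1 returns to the first vertex.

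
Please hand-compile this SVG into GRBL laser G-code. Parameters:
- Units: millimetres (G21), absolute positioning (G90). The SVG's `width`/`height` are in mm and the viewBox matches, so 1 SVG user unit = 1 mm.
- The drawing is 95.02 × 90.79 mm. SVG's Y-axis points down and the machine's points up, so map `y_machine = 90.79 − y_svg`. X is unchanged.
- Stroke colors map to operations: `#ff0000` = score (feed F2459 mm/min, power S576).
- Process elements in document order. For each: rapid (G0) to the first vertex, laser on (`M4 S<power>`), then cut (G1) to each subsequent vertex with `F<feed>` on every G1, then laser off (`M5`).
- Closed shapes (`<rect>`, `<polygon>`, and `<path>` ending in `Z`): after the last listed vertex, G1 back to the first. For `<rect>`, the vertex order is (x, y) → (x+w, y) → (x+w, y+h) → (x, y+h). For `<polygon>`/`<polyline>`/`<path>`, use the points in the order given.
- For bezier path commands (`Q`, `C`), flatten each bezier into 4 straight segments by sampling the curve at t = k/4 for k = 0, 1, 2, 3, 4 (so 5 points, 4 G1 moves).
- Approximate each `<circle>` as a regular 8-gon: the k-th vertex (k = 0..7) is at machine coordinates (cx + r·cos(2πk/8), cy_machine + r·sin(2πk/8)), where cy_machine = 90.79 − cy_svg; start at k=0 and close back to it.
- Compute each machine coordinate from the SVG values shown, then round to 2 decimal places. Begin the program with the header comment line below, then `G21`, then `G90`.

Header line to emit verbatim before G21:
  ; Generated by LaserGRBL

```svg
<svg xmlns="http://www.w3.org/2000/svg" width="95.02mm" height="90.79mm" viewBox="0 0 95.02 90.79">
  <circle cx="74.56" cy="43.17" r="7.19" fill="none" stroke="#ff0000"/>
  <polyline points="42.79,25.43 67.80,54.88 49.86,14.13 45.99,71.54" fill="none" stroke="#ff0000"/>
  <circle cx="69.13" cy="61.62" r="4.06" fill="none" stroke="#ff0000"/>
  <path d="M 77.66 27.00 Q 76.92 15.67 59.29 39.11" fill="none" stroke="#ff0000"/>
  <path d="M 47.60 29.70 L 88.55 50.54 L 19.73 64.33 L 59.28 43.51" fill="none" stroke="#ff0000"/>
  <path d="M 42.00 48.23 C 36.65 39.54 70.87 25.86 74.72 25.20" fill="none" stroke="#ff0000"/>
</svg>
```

viewBox `0 0 95.02 90.79` with mm width/height → 1 unit = 1 mm. Flip: y_m = 90.79 − y_svg.

**Shape 1** — `<circle>` circle, stroke `#ff0000` → score (S576, F2459). Machine vertices: (81.75,47.62) → (79.64,52.70) → (74.56,54.81) → (69.48,52.70) → (67.37,47.62) → (69.48,42.54) → (74.56,40.43) → (79.64,42.54) → (81.75,47.62). Closed: final G1 returns to the first vertex.

**Shape 2** — `<polyline>` open polyline, stroke `#ff0000` → score (S576, F2459). Machine vertices: (42.79,65.36) → (67.80,35.91) → (49.86,76.66) → (45.99,19.25). Open path.

**Shape 3** — `<circle>` circle, stroke `#ff0000` → score (S576, F2459). Machine vertices: (73.19,29.17) → (72.00,32.04) → (69.13,33.23) → (66.26,32.04) → (65.07,29.17) → (66.26,26.30) → (69.13,25.11) → (72.00,26.30) → (73.19,29.17). Closed: final G1 returns to the first vertex.

**Shape 4** — `<path>` quadratic bezier, stroke `#ff0000` → score (S576, F2459). Control points (SVG): P0=(77.66,27.00), P1=(76.92,15.67), P2=(59.29,39.11); sampled at t=k/4. Machine vertices: (77.66,63.79) → (76.23,67.28) → (72.70,66.43) → (67.05,61.23) → (59.29,51.68). Open path.

**Shape 5** — `<path>` open polyline, stroke `#ff0000` → score (S576, F2459). Machine vertices: (47.60,61.09) → (88.55,40.25) → (19.73,26.46) → (59.28,47.28). Open path.

**Shape 6** — `<path>` cubic bezier, stroke `#ff0000` → score (S576, F2459). Control points (SVG): P0=(42.00,48.23), P1=(36.65,39.54), P2=(70.87,25.86), P3=(74.72,25.20); sampled at t=k/4. Machine vertices: (42.00,42.56) → (44.31,49.73) → (54.91,57.09) → (67.23,62.94) → (74.72,65.59). Open path.

; Generated by LaserGRBL
G21
G90
G0 X81.75 Y47.62
M4 S576
G1 X79.64 Y52.70 F2459
G1 X74.56 Y54.81 F2459
G1 X69.48 Y52.70 F2459
G1 X67.37 Y47.62 F2459
G1 X69.48 Y42.54 F2459
G1 X74.56 Y40.43 F2459
G1 X79.64 Y42.54 F2459
G1 X81.75 Y47.62 F2459
M5
G0 X42.79 Y65.36
M4 S576
G1 X67.80 Y35.91 F2459
G1 X49.86 Y76.66 F2459
G1 X45.99 Y19.25 F2459
M5
G0 X73.19 Y29.17
M4 S576
G1 X72.00 Y32.04 F2459
G1 X69.13 Y33.23 F2459
G1 X66.26 Y32.04 F2459
G1 X65.07 Y29.17 F2459
G1 X66.26 Y26.30 F2459
G1 X69.13 Y25.11 F2459
G1 X72.00 Y26.30 F2459
G1 X73.19 Y29.17 F2459
M5
G0 X77.66 Y63.79
M4 S576
G1 X76.23 Y67.28 F2459
G1 X72.70 Y66.43 F2459
G1 X67.05 Y61.23 F2459
G1 X59.29 Y51.68 F2459
M5
G0 X47.60 Y61.09
M4 S576
G1 X88.55 Y40.25 F2459
G1 X19.73 Y26.46 F2459
G1 X59.28 Y47.28 F2459
M5
G0 X42.00 Y42.56
M4 S576
G1 X44.31 Y49.73 F2459
G1 X54.91 Y57.09 F2459
G1 X67.23 Y62.94 F2459
G1 X74.72 Y65.59 F2459
M5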